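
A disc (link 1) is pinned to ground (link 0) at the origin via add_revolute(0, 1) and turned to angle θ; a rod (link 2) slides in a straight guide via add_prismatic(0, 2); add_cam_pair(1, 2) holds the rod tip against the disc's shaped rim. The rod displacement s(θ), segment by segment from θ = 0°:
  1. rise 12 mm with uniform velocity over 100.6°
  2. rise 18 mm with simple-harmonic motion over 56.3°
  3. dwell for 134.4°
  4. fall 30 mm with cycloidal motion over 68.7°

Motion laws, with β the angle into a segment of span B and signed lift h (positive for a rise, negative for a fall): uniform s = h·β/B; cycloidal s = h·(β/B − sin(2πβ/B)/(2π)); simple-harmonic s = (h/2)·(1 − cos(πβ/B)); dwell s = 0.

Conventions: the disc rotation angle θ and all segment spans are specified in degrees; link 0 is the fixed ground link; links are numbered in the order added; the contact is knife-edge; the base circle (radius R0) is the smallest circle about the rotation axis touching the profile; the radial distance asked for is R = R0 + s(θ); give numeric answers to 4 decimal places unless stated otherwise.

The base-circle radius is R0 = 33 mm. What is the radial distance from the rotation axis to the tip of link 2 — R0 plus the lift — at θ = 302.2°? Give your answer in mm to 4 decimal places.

segment 1 (0° to 100.6°, uniform, h = 12) is passed completely: s = 0.0000 + (12) = 12.0000
segment 2 (100.6° to 156.9°, simple-harmonic, h = 18) is passed completely: s = 12.0000 + (18) = 30.0000
segment 3 (156.9° to 291.3°, dwell): s unchanged at 30.0000
θ = 302.2° falls in segment 4 (291.3° to 360°, cycloidal, h = -30): β = 302.2 − 291.3 = 10.9°, B = 68.7°; Δs = -30·(0.1587 − sin(2π·0.1587)/(2π)) = -0.7501; s = 30.0000 − 0.7501 = 29.2499
R = R0 + s = 33 + 29.2499 = 62.2499

62.2499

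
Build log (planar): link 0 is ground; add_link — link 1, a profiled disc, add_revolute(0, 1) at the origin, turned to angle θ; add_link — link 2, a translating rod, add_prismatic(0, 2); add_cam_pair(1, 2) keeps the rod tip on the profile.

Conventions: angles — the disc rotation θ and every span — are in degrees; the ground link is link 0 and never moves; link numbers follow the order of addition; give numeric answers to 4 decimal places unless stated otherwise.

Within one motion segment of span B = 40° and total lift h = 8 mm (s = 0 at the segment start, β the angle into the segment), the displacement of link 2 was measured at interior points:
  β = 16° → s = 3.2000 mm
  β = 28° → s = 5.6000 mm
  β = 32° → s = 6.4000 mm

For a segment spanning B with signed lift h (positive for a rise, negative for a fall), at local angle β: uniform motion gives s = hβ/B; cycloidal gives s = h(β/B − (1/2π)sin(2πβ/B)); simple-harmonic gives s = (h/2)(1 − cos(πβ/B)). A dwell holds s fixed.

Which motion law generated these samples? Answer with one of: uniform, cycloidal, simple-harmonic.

candidates at β/B = r: uniform s = h·r (linear in β); cycloidal s = h·(r − sin(2πr)/(2π)); simple-harmonic s = (h/2)(1 − cos(πr))
β=16°: printed 3.2000 | uniform 3.2000, cycloidal 2.4516, simple-harmonic 2.7639
β=28°: printed 5.6000 | uniform 5.6000, cycloidal 6.8109, simple-harmonic 6.3511
β=32°: printed 6.4000 | uniform 6.4000, cycloidal 7.6109, simple-harmonic 7.2361
only one law matches every sample → uniform

uniform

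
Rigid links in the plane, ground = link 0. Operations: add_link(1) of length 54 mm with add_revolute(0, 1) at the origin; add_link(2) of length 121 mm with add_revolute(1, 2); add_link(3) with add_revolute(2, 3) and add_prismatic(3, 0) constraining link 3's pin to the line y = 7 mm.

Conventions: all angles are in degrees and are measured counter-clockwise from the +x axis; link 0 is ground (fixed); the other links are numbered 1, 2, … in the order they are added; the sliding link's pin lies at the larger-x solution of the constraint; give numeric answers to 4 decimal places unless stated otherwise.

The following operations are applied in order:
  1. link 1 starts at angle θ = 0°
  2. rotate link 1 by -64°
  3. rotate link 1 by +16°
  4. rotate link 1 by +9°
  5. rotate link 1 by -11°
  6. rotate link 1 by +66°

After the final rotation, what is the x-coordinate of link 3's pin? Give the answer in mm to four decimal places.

geometry: r = 54 mm, L = 121 mm, e = 7 mm; θ starts at 0°
rotate link 1 by -64°: θ ← 0° -64° = -64°
rotate link 1 by +16°: θ ← -64° +16° = -48°
rotate link 1 by +9°: θ ← -48° +9° = -39°
rotate link 1 by -11°: θ ← -39° -11° = -50°
rotate link 1 by +66°: θ ← -50° +66° = 16°
crank pin P = (r cos θ, r sin θ) = (51.908132, 14.884417)
h = r sin θ − e = 14.884417 − 7 = 7.884417
x = r cos θ + √(L² − h²) = 51.908132 + 120.742851 = 172.650982

172.6510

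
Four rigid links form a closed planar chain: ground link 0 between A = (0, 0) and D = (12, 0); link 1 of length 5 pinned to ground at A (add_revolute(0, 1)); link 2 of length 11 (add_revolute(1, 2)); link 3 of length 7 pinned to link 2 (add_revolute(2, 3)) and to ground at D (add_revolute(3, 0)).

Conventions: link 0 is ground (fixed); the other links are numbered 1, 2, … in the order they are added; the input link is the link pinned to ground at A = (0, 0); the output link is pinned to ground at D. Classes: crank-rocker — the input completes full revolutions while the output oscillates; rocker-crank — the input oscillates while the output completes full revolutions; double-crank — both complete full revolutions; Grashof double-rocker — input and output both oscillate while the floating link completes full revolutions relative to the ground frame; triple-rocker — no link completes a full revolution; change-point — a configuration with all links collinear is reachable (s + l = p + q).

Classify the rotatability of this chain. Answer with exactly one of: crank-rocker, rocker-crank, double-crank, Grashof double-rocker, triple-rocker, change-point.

lengths: ground=12, input=5, coupler=11, output=7
sorted: s=5 (shortest), l=12 (longest), p+q=18
s + l = 17 vs p + q = 18
s + l < p + q (Grashof) with shortest = input link → crank-rocker

crank-rocker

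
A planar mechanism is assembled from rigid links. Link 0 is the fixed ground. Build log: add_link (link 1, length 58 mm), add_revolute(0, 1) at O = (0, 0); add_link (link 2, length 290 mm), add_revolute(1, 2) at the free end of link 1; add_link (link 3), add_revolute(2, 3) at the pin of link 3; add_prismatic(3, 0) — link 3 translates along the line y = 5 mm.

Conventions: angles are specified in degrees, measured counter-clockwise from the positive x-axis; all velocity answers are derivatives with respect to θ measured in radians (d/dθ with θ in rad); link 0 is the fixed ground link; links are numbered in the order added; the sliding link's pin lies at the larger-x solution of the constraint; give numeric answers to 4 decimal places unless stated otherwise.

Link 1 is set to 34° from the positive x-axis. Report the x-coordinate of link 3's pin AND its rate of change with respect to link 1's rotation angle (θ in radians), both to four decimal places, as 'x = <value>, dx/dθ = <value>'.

geometry: r = 58 mm, L = 290 mm, e = 5 mm
crank pin P = (r cos θ, r sin θ) = (48.084179, 32.433188)
h = r sin θ − e = 32.433188 − 5 = 27.433188
x = r cos θ + √(L² − h²) = 48.084179 + 288.699533 = 336.783712
dx/dθ = −r sin θ − h·r cos θ/√(L² − h²) (θ in radians; h = 27.433188) = -37.002307

x = 336.7837, dx/dθ = -37.0023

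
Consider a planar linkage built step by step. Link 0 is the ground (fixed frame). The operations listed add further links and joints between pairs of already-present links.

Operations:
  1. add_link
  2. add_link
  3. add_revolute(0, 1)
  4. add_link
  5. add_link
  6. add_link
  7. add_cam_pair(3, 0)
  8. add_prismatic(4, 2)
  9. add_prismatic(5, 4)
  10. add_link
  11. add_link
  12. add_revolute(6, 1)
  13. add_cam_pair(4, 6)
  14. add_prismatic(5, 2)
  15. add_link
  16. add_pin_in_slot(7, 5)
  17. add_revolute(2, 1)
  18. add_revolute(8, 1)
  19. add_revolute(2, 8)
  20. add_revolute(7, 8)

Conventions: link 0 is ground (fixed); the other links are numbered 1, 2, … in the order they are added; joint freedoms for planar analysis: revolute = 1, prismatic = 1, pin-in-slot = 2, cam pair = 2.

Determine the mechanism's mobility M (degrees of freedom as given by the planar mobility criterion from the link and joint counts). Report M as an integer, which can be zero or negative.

(L,J1,J2)=(1,0,0); link0 fixed
link1: (2,0,0)
link2: (3,0,0)
R 0-1 [J1]: (3,1,0)
link3: (4,1,0)
link4: (5,1,0)
link5: (6,1,0)
C 3-0 [J2]: (6,1,1)
P 4-2 [J1]: (6,2,1)
P 5-4 [J1]: (6,3,1)
link6: (7,3,1)
link7: (8,3,1)
R 6-1 [J1]: (8,4,1)
C 4-6 [J2]: (8,4,2)
P 5-2 [J1]: (8,5,2)
link8: (9,5,2)
PS 7-5 [J2]: (9,5,3)
R 2-1 [J1]: (9,6,3)
R 8-1 [J1]: (9,7,3)
R 2-8 [J1]: (9,8,3)
R 7-8 [J1]: (9,9,3)
Grübler: 3·8 − 2·9 − 3 = 3

M = 3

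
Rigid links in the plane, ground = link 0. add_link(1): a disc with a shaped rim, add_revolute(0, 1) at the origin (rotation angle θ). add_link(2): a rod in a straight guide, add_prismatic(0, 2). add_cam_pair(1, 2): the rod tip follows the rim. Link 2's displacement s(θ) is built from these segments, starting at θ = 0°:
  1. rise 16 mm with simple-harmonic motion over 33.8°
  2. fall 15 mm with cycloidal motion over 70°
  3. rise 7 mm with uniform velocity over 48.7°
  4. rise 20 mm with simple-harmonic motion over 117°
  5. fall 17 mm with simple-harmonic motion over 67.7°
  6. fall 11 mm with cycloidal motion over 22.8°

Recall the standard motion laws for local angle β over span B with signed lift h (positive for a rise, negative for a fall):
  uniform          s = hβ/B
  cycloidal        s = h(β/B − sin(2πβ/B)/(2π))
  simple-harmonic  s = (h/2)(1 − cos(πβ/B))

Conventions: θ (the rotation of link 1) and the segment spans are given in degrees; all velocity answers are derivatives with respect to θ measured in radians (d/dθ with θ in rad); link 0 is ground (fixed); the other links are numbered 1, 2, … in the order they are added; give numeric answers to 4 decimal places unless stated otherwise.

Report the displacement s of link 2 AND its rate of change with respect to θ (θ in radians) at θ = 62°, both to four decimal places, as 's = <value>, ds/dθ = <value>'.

segment 1 (0° to 33.8°, simple-harmonic, h = 16) is passed completely: s = 0.0000 + (16) = 16.0000
θ = 62° falls in segment 2 (33.8° to 103.8°, cycloidal, h = -15): β = 62 − 33.8 = 28.2°, B = 70°; Δs = -15·(0.4029 − sin(2π·0.4029)/(2π)) = -4.6745; s = 16.0000 − 4.6745 = 11.3255
velocity in seg [33.8°–103.8°] (cycloidal), θ in radians: β = 28.2° = 0.4922 rad, B = 70° = 1.2217 rad; ds/dθ = (h/B)(1 − cos(2πβ/B)) = ((-15)/1.2217)(1 − cos(2π·0.4029)) = -22.338454 mm/rad

s = 11.3255, ds/dθ = -22.3385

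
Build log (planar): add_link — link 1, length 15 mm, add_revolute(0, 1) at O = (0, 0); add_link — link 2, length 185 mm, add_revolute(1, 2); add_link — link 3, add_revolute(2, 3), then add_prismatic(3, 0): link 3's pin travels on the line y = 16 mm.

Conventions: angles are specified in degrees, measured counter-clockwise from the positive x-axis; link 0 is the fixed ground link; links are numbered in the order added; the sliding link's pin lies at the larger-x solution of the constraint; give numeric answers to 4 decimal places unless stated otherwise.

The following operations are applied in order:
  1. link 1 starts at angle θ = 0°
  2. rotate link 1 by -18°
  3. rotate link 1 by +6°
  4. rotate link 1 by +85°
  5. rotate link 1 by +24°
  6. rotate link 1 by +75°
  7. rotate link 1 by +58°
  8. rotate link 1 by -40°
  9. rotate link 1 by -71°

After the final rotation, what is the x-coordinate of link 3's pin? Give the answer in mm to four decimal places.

geometry: r = 15 mm, L = 185 mm, e = 16 mm; θ starts at 0°
rotate link 1 by -18°: θ ← 0° -18° = -18°
rotate link 1 by +6°: θ ← -18° +6° = -12°
rotate link 1 by +85°: θ ← -12° +85° = 73°
rotate link 1 by +24°: θ ← 73° +24° = 97°
rotate link 1 by +75°: θ ← 97° +75° = 172°
rotate link 1 by +58°: θ ← 172° +58° = 230°
rotate link 1 by -40°: θ ← 230° -40° = 190°
rotate link 1 by -71°: θ ← 190° -71° = 119°
crank pin P = (r cos θ, r sin θ) = (-7.272144, 13.119296)
h = r sin θ − e = 13.119296 − 16 = -2.880704
x = r cos θ + √(L² − h²) = -7.272144 + 184.977570 = 177.705426

177.7054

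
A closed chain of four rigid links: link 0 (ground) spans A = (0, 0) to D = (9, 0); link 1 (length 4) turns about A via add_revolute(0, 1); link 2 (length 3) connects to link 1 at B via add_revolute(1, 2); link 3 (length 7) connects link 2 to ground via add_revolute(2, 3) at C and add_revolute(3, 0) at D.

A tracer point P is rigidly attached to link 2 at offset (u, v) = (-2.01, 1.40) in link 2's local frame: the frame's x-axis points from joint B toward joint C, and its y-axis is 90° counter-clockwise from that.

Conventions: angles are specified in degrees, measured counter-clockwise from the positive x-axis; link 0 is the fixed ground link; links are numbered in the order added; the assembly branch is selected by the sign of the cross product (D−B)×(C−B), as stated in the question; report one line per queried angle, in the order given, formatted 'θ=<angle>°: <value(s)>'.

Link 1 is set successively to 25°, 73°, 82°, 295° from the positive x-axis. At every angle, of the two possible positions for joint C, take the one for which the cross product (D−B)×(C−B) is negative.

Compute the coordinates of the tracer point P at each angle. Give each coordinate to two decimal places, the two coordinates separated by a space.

A=(0,0), D=(9.00,0)
θ=25°: B = A + 4.00·(cos25°, sin25°) = (3.6252, 1.6905)
θ=25°: |BD| = 5.6343
θ=25°: circle(B,3.00) ∩ circle(D,7.00): a=-0.7325, h=2.9092
θ=25°:   candidates: C₊=(3.7993,4.6854) cross=16.391; C₋=(2.0536,-0.8649) cross=-16.391
θ=25°:   branch - wants cross < 0 → take C=(2.0536,-0.8649) (cross=-16.391)
θ=25°: ex = (C−B)/|BC| = (-0.5239,-0.8518); ey = (0.8518,-0.5239)
θ=25°: P = B + -2.01·ex + 1.40·ey = (5.8707,2.6692)
θ=73°: B = A + 4.00·(cos73°, sin73°) = (1.1695, 3.8252)
θ=73°: |BD| = 8.7149
θ=73°: circle(B,3.00) ∩ circle(D,7.00): a=2.0625, h=2.1785
θ=73°:   candidates: C₊=(3.9789,4.8774) cross=18.986; C₋=(2.0665,0.9625) cross=-18.986
θ=73°:   branch - wants cross < 0 → take C=(2.0665,0.9625) (cross=-18.986)
θ=73°: ex = (C−B)/|BC| = (0.2990,-0.9543); ey = (0.9543,0.2990)
θ=73°: P = B + -2.01·ex + 1.40·ey = (1.9045,6.1619)
θ=82°: B = A + 4.00·(cos82°, sin82°) = (0.5567, 3.9611)
θ=82°: |BD| = 9.3263
θ=82°: circle(B,3.00) ∩ circle(D,7.00): a=2.5187, h=1.6298
θ=82°:   candidates: C₊=(3.5291,4.3669) cross=15.200; C₋=(2.1447,1.4158) cross=-15.200
θ=82°:   branch - wants cross < 0 → take C=(2.1447,1.4158) (cross=-15.200)
θ=82°: ex = (C−B)/|BC| = (0.5293,-0.8484); ey = (0.8484,0.5293)
θ=82°: P = B + -2.01·ex + 1.40·ey = (0.6805,6.4075)
θ=295°: B = A + 4.00·(cos295°, sin295°) = (1.6905, -3.6252)
θ=295°: |BD| = 8.1591
θ=295°: circle(B,3.00) ∩ circle(D,7.00): a=1.6283, h=2.5196
θ=295°:   candidates: C₊=(2.0297,-0.6445) cross=20.558; C₋=(4.2688,-5.1590) cross=-20.558
θ=295°:   branch - wants cross < 0 → take C=(4.2688,-5.1590) (cross=-20.558)
θ=295°: ex = (C−B)/|BC| = (0.8594,-0.5113); ey = (0.5113,0.8594)
θ=295°: P = B + -2.01·ex + 1.40·ey = (0.6788,-1.3944)

θ=25°: 5.87 2.67
θ=73°: 1.90 6.16
θ=82°: 0.68 6.41
θ=295°: 0.68 -1.39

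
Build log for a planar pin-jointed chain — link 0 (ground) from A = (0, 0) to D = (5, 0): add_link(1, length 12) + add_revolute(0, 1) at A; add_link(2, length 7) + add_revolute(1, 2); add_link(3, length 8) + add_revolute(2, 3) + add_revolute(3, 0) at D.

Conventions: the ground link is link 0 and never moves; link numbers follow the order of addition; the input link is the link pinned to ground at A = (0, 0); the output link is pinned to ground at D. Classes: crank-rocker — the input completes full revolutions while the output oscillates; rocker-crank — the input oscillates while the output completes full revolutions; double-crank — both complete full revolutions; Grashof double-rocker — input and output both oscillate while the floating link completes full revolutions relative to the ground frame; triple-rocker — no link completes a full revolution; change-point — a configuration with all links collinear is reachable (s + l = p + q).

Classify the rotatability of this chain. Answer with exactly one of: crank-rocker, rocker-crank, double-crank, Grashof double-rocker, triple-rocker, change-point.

lengths: ground=5, input=12, coupler=7, output=8
sorted: s=5 (shortest), l=12 (longest), p+q=15
s + l = 17 vs p + q = 15
s + l > p + q → non-Grashof → no link fully rotates → triple-rocker

triple-rocker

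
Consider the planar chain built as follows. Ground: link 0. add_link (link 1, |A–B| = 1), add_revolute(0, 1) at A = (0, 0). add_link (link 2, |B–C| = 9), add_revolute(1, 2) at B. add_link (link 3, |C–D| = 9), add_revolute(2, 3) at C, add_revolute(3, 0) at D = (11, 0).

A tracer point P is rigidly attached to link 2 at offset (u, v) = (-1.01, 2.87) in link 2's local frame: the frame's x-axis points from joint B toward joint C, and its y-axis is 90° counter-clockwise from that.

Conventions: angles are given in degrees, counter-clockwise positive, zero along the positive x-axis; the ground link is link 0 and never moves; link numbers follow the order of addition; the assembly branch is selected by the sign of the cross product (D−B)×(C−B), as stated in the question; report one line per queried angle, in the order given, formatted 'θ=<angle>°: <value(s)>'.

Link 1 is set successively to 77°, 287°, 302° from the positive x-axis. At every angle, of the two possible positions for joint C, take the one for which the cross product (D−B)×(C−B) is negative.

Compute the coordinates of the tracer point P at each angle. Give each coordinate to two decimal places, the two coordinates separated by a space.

A=(0,0), D=(11.00,0)
θ=77°: B = A + 1.00·(cos77°, sin77°) = (0.2250, 0.9744)
θ=77°: |BD| = 10.8190
θ=77°: circle(B,9.00) ∩ circle(D,9.00): a=5.4095, h=7.1929
θ=77°:   candidates: C₊=(6.2603,7.6508) cross=77.820; C₋=(4.9647,-6.6764) cross=-77.820
θ=77°:   branch - wants cross < 0 → take C=(4.9647,-6.6764) (cross=-77.820)
θ=77°: ex = (C−B)/|BC| = (0.5266,-0.8501); ey = (0.8501,0.5266)
θ=77°: P = B + -1.01·ex + 2.87·ey = (2.1328,3.3444)
θ=287°: B = A + 1.00·(cos287°, sin287°) = (0.2924, -0.9563)
θ=287°: |BD| = 10.7502
θ=287°: circle(B,9.00) ∩ circle(D,9.00): a=5.3751, h=7.2186
θ=287°:   candidates: C₊=(5.0040,6.7118) cross=77.602; C₋=(6.2883,-7.6681) cross=-77.602
θ=287°:   branch - wants cross < 0 → take C=(6.2883,-7.6681) (cross=-77.602)
θ=287°: ex = (C−B)/|BC| = (0.6662,-0.7458); ey = (0.7458,0.6662)
θ=287°: P = B + -1.01·ex + 2.87·ey = (1.7598,1.7090)
θ=302°: B = A + 1.00·(cos302°, sin302°) = (0.5299, -0.8480)
θ=302°: |BD| = 10.5044
θ=302°: circle(B,9.00) ∩ circle(D,9.00): a=5.2522, h=7.3085
θ=302°:   candidates: C₊=(5.1749,6.8606) cross=76.771; C₋=(6.3550,-7.7087) cross=-76.771
θ=302°:   branch - wants cross < 0 → take C=(6.3550,-7.7087) (cross=-76.771)
θ=302°: ex = (C−B)/|BC| = (0.6472,-0.7623); ey = (0.7623,0.6472)
θ=302°: P = B + -1.01·ex + 2.87·ey = (2.0640,1.7794)

θ=77°: 2.13 3.34
θ=287°: 1.76 1.71
θ=302°: 2.06 1.78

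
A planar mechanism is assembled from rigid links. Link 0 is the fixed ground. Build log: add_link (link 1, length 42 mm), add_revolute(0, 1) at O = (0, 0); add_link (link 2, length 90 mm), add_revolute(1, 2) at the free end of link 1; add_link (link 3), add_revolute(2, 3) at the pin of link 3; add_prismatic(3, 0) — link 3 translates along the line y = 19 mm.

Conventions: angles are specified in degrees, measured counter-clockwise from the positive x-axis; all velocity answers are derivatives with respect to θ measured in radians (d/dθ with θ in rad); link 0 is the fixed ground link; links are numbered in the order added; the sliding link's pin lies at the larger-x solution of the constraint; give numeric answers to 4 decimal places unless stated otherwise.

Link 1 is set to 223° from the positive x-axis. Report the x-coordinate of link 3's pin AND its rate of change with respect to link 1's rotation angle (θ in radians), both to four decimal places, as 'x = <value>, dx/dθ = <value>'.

geometry: r = 42 mm, L = 90 mm, e = 19 mm
crank pin P = (r cos θ, r sin θ) = (-30.716855, -28.643931)
h = r sin θ − e = -28.643931 − 19 = -47.643931
x = r cos θ + √(L² − h²) = -30.716855 + 76.354802 = 45.637947
dx/dθ = −r sin θ − h·r cos θ/√(L² − h²) (θ in radians; h = -47.643931) = 9.477203

x = 45.6379, dx/dθ = 9.4772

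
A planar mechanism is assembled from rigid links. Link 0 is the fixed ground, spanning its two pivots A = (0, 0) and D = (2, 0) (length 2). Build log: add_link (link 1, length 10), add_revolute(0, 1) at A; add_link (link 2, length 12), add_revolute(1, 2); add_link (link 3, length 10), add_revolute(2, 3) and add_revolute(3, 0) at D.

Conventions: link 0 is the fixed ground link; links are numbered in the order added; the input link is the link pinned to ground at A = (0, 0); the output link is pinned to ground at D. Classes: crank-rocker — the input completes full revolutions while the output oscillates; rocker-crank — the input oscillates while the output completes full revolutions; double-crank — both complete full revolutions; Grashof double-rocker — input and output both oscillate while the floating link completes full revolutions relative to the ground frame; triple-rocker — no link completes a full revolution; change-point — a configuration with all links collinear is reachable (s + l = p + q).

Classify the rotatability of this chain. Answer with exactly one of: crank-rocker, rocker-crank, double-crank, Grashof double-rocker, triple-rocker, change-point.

lengths: ground=2, input=10, coupler=12, output=10
sorted: s=2 (shortest), l=12 (longest), p+q=20
s + l = 14 vs p + q = 20
s + l < p + q (Grashof) with shortest = ground link → double-crank

double-crank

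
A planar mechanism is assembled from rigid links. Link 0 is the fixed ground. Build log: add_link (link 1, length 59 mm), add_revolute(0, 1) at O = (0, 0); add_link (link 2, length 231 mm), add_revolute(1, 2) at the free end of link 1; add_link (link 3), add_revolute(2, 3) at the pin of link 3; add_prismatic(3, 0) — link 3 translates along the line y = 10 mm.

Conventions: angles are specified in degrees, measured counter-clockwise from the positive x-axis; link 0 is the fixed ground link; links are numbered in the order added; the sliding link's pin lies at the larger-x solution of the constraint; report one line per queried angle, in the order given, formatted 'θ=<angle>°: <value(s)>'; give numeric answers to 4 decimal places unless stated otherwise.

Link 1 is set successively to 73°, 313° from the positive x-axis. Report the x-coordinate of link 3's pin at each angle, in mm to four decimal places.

geometry: r = 59 mm, L = 231 mm, e = 10 mm
θ=73°: crank pin P = (r cos θ, r sin θ) = (17.249931, 56.421981)
θ=73°: h = r sin θ − e = 56.421981 − 10 = 46.421981
θ=73°: x = r cos θ + √(L² − h²) = 17.249931 + 226.287427 = 243.537358
θ=313°: crank pin P = (r cos θ, r sin θ) = (40.237903, -43.149868)
θ=313°: h = r sin θ − e = -43.149868 − 10 = -53.149868
θ=313°: x = r cos θ + √(L² − h²) = 40.237903 + 224.802339 = 265.040242

θ=73°: 243.5374
θ=313°: 265.0402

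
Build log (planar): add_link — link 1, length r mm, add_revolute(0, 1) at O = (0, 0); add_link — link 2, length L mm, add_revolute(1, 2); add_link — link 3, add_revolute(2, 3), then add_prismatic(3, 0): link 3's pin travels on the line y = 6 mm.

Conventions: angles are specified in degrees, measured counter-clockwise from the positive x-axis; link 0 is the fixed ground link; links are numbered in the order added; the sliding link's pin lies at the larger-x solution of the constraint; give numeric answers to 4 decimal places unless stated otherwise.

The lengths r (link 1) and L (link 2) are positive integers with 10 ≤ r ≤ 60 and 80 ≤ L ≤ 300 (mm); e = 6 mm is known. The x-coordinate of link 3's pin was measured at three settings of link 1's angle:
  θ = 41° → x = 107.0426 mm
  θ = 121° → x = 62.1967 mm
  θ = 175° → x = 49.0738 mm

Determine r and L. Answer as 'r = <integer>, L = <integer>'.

constraint per measurement: (x − r cos θ)² + (r sin θ − e)² = L²
subtracting the θ₁ and θ₂ equations cancels the r² and L² terms:
r = (x₁² − x₂²) / (2[(x₁cos θ₁ + e sin θ₁) − (x₂cos θ₂ + e sin θ₂)]) = 34.0000 → r = 34
L² = (x₁ − r cos θ₁)² + (r sin θ₁ − e)² = 6888.9930 → L = 83.0000 → L = 83
check at θ₃=175°: x = 49.0738 (printed 49.0738) ✓

r = 34, L = 83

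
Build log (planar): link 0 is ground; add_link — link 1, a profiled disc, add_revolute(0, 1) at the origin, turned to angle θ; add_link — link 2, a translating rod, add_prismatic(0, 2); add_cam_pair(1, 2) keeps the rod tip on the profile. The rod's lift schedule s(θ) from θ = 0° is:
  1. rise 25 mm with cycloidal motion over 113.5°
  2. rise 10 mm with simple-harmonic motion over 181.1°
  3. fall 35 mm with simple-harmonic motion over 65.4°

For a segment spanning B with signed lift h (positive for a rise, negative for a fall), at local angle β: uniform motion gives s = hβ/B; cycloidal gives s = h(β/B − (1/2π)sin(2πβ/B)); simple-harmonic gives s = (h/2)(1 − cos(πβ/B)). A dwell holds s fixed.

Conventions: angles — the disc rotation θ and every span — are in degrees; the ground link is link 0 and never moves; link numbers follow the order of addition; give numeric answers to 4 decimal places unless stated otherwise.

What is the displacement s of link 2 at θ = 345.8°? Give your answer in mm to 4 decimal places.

seg 1 [0°–113.5°] cycloidal, h=25: full span → s += 25 → s = 25.0000
seg 2 [113.5°–294.6°] simple-harmonic, h=10: full span → s += 10 → s = 35.0000
seg 3 [294.6°–360°] simple-harmonic, h=-35: θ=345.8° here. β=51.2, B=65.4. -35/2·(1 − cos(π·0.7829)) = -31.0842 → s = 3.9158

3.9158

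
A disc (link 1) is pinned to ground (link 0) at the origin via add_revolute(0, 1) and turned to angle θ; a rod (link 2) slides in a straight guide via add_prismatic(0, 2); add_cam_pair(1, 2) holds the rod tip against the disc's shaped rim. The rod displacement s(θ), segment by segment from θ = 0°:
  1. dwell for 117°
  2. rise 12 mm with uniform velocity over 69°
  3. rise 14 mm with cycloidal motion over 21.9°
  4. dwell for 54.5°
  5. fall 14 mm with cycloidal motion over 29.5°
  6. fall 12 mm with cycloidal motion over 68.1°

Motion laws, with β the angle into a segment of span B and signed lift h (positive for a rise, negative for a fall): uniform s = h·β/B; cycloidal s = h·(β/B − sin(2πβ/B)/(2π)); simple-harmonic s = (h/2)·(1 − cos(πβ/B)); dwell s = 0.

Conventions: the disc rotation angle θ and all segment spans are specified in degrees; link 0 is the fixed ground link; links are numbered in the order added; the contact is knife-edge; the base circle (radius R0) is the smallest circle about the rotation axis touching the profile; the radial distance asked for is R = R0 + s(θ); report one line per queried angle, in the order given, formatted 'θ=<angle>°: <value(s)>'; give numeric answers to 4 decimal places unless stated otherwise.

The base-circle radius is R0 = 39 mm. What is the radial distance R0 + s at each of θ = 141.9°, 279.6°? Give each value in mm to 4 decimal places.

segment 1 (0° to 117°, dwell): s unchanged at 0.0000
θ = 141.9° falls in segment 2 (117° to 186°, uniform, h = 12): β = 141.9 − 117 = 24.9°, B = 69°; Δs = 12·24.9/69 = 4.3304; s = 0.0000 + 4.3304 = 4.3304
segment 2 (117° to 186°, uniform, h = 12) is passed completely: s = 0.0000 + (12) = 12.0000
segment 3 (186° to 207.9°, cycloidal, h = 14) is passed completely: s = 12.0000 + (14) = 26.0000
segment 4 (207.9° to 262.4°, dwell): s unchanged at 26.0000
θ = 279.6° falls in segment 5 (262.4° to 291.9°, cycloidal, h = -14): β = 279.6 − 262.4 = 17.2°, B = 29.5°; Δs = -14·(0.5831 − sin(2π·0.5831)/(2π)) = -9.2734; s = 26.0000 − 9.2734 = 16.7266
θ=141.9°: R = R0 + s = 39 + 4.3304 = 43.3304
θ=279.6°: R = R0 + s = 39 + 16.7266 = 55.7266

θ=141.9°: 43.3304
θ=279.6°: 55.7266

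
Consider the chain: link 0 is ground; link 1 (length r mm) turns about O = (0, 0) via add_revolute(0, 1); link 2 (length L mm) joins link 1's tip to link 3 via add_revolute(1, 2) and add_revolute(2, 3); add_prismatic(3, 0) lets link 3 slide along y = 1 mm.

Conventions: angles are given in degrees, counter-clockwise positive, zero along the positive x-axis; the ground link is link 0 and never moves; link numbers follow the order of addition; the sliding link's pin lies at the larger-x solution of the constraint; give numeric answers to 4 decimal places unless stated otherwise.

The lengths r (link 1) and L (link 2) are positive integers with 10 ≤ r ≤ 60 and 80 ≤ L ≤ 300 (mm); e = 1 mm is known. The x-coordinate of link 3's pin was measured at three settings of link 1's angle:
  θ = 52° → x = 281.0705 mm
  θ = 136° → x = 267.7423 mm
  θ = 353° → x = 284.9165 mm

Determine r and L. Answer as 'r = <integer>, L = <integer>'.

constraint per measurement: (x − r cos θ)² + (r sin θ − e)² = L²
subtracting the θ₁ and θ₂ equations cancels the r² and L² terms:
r = (x₁² − x₂²) / (2[(x₁cos θ₁ + e sin θ₁) − (x₂cos θ₂ + e sin θ₂)]) = 10.0000 → r = 10
L² = (x₁ − r cos θ₁)² + (r sin θ₁ − e)² = 75624.9802 → L = 275.0000 → L = 275
check at θ₃=353°: x = 284.9165 (printed 284.9165) ✓

r = 10, L = 275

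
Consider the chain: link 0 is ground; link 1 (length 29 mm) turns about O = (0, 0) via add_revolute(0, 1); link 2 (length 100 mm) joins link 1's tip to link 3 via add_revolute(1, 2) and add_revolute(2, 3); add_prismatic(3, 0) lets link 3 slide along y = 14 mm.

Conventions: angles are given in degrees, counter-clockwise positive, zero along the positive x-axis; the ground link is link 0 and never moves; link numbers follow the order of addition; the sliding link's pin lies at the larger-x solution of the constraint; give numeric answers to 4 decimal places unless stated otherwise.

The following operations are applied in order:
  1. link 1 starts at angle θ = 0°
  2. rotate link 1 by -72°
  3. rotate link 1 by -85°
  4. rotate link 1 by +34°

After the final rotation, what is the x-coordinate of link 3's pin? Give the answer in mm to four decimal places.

geometry: r = 29 mm, L = 100 mm, e = 14 mm; θ starts at 0°
rotate link 1 by -72°: θ ← 0° -72° = -72°
rotate link 1 by -85°: θ ← -72° -85° = -157°
rotate link 1 by +34°: θ ← -157° +34° = -123°
crank pin P = (r cos θ, r sin θ) = (-15.794532, -24.321446)
h = r sin θ − e = -24.321446 − 14 = -38.321446
x = r cos θ + √(L² − h²) = -15.794532 + 92.365939 = 76.571407

76.5714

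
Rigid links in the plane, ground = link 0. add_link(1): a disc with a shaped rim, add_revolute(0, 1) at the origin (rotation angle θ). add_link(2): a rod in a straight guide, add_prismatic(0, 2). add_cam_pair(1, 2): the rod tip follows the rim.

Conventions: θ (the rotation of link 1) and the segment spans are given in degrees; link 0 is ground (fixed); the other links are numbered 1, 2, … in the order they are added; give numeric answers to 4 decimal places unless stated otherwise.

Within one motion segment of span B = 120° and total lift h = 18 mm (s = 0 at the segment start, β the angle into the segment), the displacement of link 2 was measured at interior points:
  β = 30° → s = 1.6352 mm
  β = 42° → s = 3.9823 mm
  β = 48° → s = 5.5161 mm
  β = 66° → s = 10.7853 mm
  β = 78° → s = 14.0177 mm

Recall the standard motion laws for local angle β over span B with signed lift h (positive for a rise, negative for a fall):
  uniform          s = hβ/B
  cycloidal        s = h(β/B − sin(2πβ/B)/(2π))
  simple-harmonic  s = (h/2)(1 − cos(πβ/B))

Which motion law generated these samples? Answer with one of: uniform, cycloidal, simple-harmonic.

candidates at β/B = r: uniform s = h·r (linear in β); cycloidal s = h·(r − sin(2πr)/(2π)); simple-harmonic s = (h/2)(1 − cos(πr))
β=30°: printed 1.6352 | uniform 4.5000, cycloidal 1.6352, simple-harmonic 2.6360
β=42°: printed 3.9823 | uniform 6.3000, cycloidal 3.9823, simple-harmonic 4.9141
β=48°: printed 5.5161 | uniform 7.2000, cycloidal 5.5161, simple-harmonic 6.2188
β=66°: printed 10.7853 | uniform 9.9000, cycloidal 10.7853, simple-harmonic 10.4079
β=78°: printed 14.0177 | uniform 11.7000, cycloidal 14.0177, simple-harmonic 13.0859
only one law matches every sample → cycloidal

cycloidal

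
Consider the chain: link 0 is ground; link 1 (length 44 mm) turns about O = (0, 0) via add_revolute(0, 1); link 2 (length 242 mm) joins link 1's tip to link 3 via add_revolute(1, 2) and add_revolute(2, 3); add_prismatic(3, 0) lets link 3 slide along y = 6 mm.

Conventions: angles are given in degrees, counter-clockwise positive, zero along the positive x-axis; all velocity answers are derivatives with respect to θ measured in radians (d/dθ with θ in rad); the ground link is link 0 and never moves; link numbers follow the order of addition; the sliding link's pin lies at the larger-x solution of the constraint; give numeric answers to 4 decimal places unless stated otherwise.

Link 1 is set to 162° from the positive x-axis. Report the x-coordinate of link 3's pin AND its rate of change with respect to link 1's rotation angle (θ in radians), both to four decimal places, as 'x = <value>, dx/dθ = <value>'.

geometry: r = 44 mm, L = 242 mm, e = 6 mm
crank pin P = (r cos θ, r sin θ) = (-41.846487, 13.596748)
h = r sin θ − e = 13.596748 − 6 = 7.596748
x = r cos θ + √(L² − h²) = -41.846487 + 241.880734 = 200.034247
dx/dθ = −r sin θ − h·r cos θ/√(L² − h²) (θ in radians; h = 7.596748) = -12.282475

x = 200.0342, dx/dθ = -12.2825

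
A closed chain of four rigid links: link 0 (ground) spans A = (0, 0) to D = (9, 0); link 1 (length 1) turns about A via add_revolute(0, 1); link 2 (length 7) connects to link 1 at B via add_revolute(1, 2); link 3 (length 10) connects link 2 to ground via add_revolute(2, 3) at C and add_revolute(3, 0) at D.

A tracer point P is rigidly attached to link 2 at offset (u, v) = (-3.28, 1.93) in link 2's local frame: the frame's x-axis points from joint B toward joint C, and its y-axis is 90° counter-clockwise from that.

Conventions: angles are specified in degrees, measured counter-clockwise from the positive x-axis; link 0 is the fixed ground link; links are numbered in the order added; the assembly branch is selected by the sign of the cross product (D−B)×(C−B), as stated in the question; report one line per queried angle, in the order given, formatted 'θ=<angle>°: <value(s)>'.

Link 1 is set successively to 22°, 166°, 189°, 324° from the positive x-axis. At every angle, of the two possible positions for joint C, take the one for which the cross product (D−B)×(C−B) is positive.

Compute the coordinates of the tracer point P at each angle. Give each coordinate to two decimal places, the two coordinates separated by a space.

A=(0,0), D=(9.00,0)
θ=22°: B = A + 1.00·(cos22°, sin22°) = (0.9272, 0.3746)
θ=22°: |BD| = 8.0815
θ=22°: circle(B,7.00) ∩ circle(D,10.00): a=0.8854, h=6.9438
θ=22°:   candidates: C₊=(2.1335,7.2699) cross=56.116; C₋=(1.4898,-6.6028) cross=-56.116
θ=22°:   branch + wants cross > 0 → take C=(2.1335,7.2699) (cross=56.116)
θ=22°: ex = (C−B)/|BC| = (0.1723,0.9850); ey = (-0.9850,0.1723)
θ=22°: P = B + -3.28·ex + 1.93·ey = (-1.5392,-2.5237)
θ=166°: B = A + 1.00·(cos166°, sin166°) = (-0.9703, 0.2419)
θ=166°: |BD| = 9.9732
θ=166°: circle(B,7.00) ∩ circle(D,10.00): a=2.4298, h=6.5648
θ=166°:   candidates: C₊=(1.6180,6.7458) cross=65.472; C₋=(1.2995,-6.3799) cross=-65.472
θ=166°:   branch + wants cross > 0 → take C=(1.6180,6.7458) (cross=65.472)
θ=166°: ex = (C−B)/|BC| = (0.3698,0.9291); ey = (-0.9291,0.3698)
θ=166°: P = B + -3.28·ex + 1.93·ey = (-3.9763,-2.0920)
θ=189°: B = A + 1.00·(cos189°, sin189°) = (-0.9877, -0.1564)
θ=189°: |BD| = 9.9889
θ=189°: circle(B,7.00) ∩ circle(D,10.00): a=2.4416, h=6.5604
θ=189°:   candidates: C₊=(1.3509,6.4414) cross=65.531; C₋=(1.5564,-6.6778) cross=-65.531
θ=189°:   branch + wants cross > 0 → take C=(1.3509,6.4414) (cross=65.531)
θ=189°: ex = (C−B)/|BC| = (0.3341,0.9425); ey = (-0.9425,0.3341)
θ=189°: P = B + -3.28·ex + 1.93·ey = (-3.9026,-2.6032)
θ=324°: B = A + 1.00·(cos324°, sin324°) = (0.8090, -0.5878)
θ=324°: |BD| = 8.2120
θ=324°: circle(B,7.00) ∩ circle(D,10.00): a=1.0008, h=6.9281
θ=324°:   candidates: C₊=(1.3114,6.3942) cross=56.894; C₋=(2.3032,-7.4265) cross=-56.894
θ=324°:   branch + wants cross > 0 → take C=(1.3114,6.3942) (cross=56.894)
θ=324°: ex = (C−B)/|BC| = (0.0718,0.9974); ey = (-0.9974,0.0718)
θ=324°: P = B + -3.28·ex + 1.93·ey = (-1.3514,-3.7208)

θ=22°: -1.54 -2.52
θ=166°: -3.98 -2.09
θ=189°: -3.90 -2.60
θ=324°: -1.35 -3.72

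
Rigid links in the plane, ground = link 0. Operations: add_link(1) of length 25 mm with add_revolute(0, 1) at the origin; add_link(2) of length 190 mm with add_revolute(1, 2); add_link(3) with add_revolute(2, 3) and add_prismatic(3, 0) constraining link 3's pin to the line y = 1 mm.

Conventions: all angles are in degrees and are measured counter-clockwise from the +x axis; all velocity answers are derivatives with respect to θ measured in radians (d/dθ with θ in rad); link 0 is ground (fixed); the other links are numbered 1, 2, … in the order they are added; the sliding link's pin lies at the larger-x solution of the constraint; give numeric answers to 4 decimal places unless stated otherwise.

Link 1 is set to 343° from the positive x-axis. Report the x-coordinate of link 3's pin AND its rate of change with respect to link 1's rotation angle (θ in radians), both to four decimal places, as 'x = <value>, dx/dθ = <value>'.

geometry: r = 25 mm, L = 190 mm, e = 1 mm
crank pin P = (r cos θ, r sin θ) = (23.907619, -7.309293)
h = r sin θ − e = -7.309293 − 1 = -8.309293
x = r cos θ + √(L² − h²) = 23.907619 + 189.818217 = 213.725836
dx/dθ = −r sin θ − h·r cos θ/√(L² − h²) (θ in radians; h = -8.309293) = 8.355849

x = 213.7258, dx/dθ = 8.3558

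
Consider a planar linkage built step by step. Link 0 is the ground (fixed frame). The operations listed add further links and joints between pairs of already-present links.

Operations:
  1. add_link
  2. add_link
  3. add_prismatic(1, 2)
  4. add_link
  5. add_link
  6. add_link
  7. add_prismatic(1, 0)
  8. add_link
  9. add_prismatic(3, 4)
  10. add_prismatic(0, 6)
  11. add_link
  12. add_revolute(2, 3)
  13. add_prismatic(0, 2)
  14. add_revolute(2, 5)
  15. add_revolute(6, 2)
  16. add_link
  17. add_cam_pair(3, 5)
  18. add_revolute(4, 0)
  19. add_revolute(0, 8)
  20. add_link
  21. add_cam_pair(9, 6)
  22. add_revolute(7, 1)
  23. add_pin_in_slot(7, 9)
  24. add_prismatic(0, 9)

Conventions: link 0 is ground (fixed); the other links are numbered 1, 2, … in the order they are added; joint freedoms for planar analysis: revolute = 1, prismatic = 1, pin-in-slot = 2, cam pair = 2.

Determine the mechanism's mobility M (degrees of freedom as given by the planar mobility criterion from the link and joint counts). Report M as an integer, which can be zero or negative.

(L,J1,J2)=(1,0,0); link0 fixed
link1: (2,0,0)
link2: (3,0,0)
P 1-2 [J1]: (3,1,0)
link3: (4,1,0)
link4: (5,1,0)
link5: (6,1,0)
P 1-0 [J1]: (6,2,0)
link6: (7,2,0)
P 3-4 [J1]: (7,3,0)
P 0-6 [J1]: (7,4,0)
link7: (8,4,0)
R 2-3 [J1]: (8,5,0)
P 0-2 [J1]: (8,6,0)
R 2-5 [J1]: (8,7,0)
R 6-2 [J1]: (8,8,0)
link8: (9,8,0)
C 3-5 [J2]: (9,8,1)
R 4-0 [J1]: (9,9,1)
R 0-8 [J1]: (9,10,1)
link9: (10,10,1)
C 9-6 [J2]: (10,10,2)
R 7-1 [J1]: (10,11,2)
PS 7-9 [J2]: (10,11,3)
P 0-9 [J1]: (10,12,3)
Grübler: 3·9 − 2·12 − 3 = 0

M = 0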